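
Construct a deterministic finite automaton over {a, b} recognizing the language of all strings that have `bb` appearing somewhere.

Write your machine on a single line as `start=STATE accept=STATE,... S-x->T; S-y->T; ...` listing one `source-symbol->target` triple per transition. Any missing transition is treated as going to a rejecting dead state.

States q0..q1 record the length of the longest prefix of `bb` that matches the current input suffix. Reaching q2 means `bb` has been seen, and we stay there forever. Accept from q2.
With 3 states:
        a   b  
>  q0   q0  q1 
   q1   q0  q2 
 * q2   q2  q2 
(> = start, * = accepting)

start=q0; accept=q2; q0-a->q0; q0-b->q1; q1-a->q0; q1-b->q2; q2-a->q2; q2-b->q2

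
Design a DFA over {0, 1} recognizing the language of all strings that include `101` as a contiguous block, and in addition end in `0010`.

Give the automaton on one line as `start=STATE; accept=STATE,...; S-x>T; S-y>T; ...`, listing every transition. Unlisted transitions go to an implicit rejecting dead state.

Run two small machines in parallel and take their product. The first has 4 states tracking whether and how much of `101` has been seen; the second has 5 states tracking how much of the suffix `0010` has currently been matched. A product state is a pair (one from each), accepting exactly when both do. After merging equivalent states the machine shrinks.
With 8 states:
        0   1  
>  S0   S0  S1 
   S1   S2  S1 
   S2   S0  S3 
   S3   S4  S3 
   S4   S5  S3 
   S5   S5  S6 
   S6   S7  S3 
 * S7   S5  S3 
(> = start, * = accepting)

start=S0; accept=S7; S0-0>S0; S0-1>S1; S1-0>S2; S1-1>S1; S2-0>S0; S2-1>S3; S3-0>S4; S3-1>S3; S4-0>S5; S4-1>S3; S5-0>S5; S5-1>S6; S6-0>S7; S6-1>S3; S7-0>S5; S7-1>S3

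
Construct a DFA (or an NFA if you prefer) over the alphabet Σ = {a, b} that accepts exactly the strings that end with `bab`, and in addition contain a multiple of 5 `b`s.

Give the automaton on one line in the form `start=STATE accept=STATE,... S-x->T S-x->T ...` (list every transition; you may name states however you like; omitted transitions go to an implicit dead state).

Handle the two conditions separately and then intersect. The first has 4 states tracking how much of the suffix `bab` has currently been matched; the second has 5 states tracking the count of `b`s modulo 5. A product state is a pair (one from each), accepting exactly when both do. Equivalent product states are then merged.
8 states suffice.
        a   b  
>  s0   s0  s1 
   s1   s1  s2 
   s2   s2  s3 
   s3   s3  s4 
   s4   s5  s0 
   s5   s6  s7 
   s6   s6  s0 
 * s7   s0  s1 
(> = start, * = accepting)

start=s0 accept=s7 s0-a->s0 s0-b->s1 s1-a->s1 s1-b->s2 s2-a->s2 s2-b->s3 s3-a->s3 s3-b->s4 s4-a->s5 s4-b->s0 s5-a->s6 s5-b->s7 s6-a->s6 s6-b->s0 s7-a->s0 s7-b->s1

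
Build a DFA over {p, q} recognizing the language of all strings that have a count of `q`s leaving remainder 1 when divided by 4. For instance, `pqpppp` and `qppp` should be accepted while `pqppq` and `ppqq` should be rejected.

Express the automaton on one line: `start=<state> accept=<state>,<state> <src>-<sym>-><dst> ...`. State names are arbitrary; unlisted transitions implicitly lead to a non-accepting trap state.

The only thing that matters is how many `q`s have appeared, reduced mod 4. Use one state per residue: s0 for 0, …, s3 for 3. Reading `q` moves to the next residue; anything else stays put. s1 is accepting.
        p   q  
>  s0   s0  s1 
 * s1   s1  s2 
   s2   s2  s3 
   s3   s3  s0 
(> = start, * = accepting)

start=s0 accept=s1 s0-p->s0 s0-q->s1 s1-p->s1 s1-q->s2 s2-p->s2 s2-q->s3 s3-p->s3 s3-q->s0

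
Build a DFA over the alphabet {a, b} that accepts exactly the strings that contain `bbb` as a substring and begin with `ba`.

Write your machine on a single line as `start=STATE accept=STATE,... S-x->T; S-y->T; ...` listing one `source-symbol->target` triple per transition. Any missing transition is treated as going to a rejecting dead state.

Run two small machines in parallel and take their product. One (4 states) tracks whether and how much of `bbb` has been seen; the other (4 states) tracks whether the input so far still matches the prefix `ba`. Each combined state is a pair, one component from each; accept when both components accept.
With 10 states:
        a   b  
>  q0   q1  q2 
   q1   q1  q3 
   q2   q4  q5 
   q3   q1  q5 
   q4   q4  q6 
   q5   q1  q7 
   q6   q4  q8 
   q7   q7  q7 
   q8   q4  q9 
 * q9   q9  q9 
(> = start, * = accepting)

start=q0; accept=q9; q0-a->q1; q0-b->q2; q1-a->q1; q1-b->q3; q2-a->q4; q2-b->q5; q3-a->q1; q3-b->q5; q4-a->q4; q4-b->q6; q5-a->q1; q5-b->q7; q6-a->q4; q6-b->q8; q7-a->q7; q7-b->q7; q8-a->q4; q8-b->q9; q9-a->q9; q9-b->q9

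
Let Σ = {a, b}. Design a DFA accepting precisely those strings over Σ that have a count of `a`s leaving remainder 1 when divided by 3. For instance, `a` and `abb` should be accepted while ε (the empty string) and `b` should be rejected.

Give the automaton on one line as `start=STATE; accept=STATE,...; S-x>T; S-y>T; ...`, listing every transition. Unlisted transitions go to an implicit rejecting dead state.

Keep the running count of `a`s modulo 3: each `a` advances along the cycle s0 → s1 → s2 → s0 while other symbols loop. Accept at s1.
With 3 states:
        a   b  
>  s0   s1  s0 
 * s1   s2  s1 
   s2   s0  s2 
(> = start, * = accepting)

start=s0; accept=s1; s0-a>s1; s0-b>s0; s1-a>s2; s1-b>s1; s2-a>s0; s2-b>s2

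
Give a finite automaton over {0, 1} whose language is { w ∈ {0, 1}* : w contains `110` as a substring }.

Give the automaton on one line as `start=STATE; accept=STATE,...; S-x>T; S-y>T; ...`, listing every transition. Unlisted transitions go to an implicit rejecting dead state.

start=A; accept=D; A-0>A; A-1>B; B-0>A; B-1>C; C-0>D; C-1>C; D-0>D; D-1>D

Track how much of `110` has been matched so far: state A is no progress, D is the absorbing accept state reached once `110` has occurred. Intermediate states record partial matches; on a mismatch, fall back to the longest reusable overlap.
       0  1 
>  A   A  B 
   B   A  C 
   C   D  C 
 * D   D  D 
(> = start, * = accepting)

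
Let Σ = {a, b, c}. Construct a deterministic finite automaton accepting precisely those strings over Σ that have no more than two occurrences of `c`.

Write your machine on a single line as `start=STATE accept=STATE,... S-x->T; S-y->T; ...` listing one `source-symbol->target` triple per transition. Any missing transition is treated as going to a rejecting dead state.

Only the number of `c`s matters, and only up to 3. Make a chain q0 → q1 → q2 → q3 advanced by each `c` (with q3 absorbing); every other symbol self-loops. The accepting set is {q0, q1, q2}.
With 4 states:
        a   b   c  
>* q0   q0  q0  q1 
 * q1   q1  q1  q2 
 * q2   q2  q2  q3 
   q3   q3  q3  q3 
(> = start, * = accepting)

start=q0; accept=q0,q1,q2; q0-a->q0; q0-b->q0; q0-c->q1; q1-a->q1; q1-b->q1; q1-c->q2; q2-a->q2; q2-b->q2; q2-c->q3; q3-a->q3; q3-b->q3; q3-c->q3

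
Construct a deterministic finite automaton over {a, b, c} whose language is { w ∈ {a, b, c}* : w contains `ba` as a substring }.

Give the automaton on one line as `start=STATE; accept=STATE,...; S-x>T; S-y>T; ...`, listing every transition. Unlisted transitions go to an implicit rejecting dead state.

Track how much of `ba` has been matched so far: state S0 is no progress, S2 is the absorbing accept state reached once `ba` has occurred. Intermediate states record partial matches; on a mismatch, fall back to the longest reusable overlap.
        a   b   c  
>  S0   S0  S1  S0 
   S1   S2  S1  S0 
 * S2   S2  S2  S2 
(> = start, * = accepting)

start=S0; accept=S2; S0-a>S0; S0-b>S1; S0-c>S0; S1-a>S2; S1-b>S1; S1-c>S0; S2-a>S2; S2-b>S2; S2-c>S2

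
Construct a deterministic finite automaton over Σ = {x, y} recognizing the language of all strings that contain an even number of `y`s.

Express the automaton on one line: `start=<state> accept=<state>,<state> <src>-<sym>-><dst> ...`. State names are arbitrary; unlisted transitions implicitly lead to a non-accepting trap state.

Keep the running count of `y`s modulo 2: each `y` advances along the cycle q0 → q1 → q0 while other symbols loop. Accept at q0.
        x   y  
>* q0   q0  q1 
   q1   q1  q0 
(> = start, * = accepting)

start=q0 accept=q0 q0-x->q0 q0-y->q1 q1-x->q1 q1-y->q0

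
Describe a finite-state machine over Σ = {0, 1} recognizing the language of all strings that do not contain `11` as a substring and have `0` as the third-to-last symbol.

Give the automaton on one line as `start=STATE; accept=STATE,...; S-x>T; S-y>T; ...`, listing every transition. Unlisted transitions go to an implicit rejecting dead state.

Run two small machines in parallel and take their product. The first has 3 states tracking partial matches of the forbidden pattern `11`; the second has 15 states tracking the last 3 symbols read. A product state is a pair (one from each), accepting exactly when both do. Equivalent product states are then merged.
A 9-state machine:
        0   1  
>  q0   q1  q2 
   q1   q3  q4 
   q2   q1  q5 
   q3   q6  q7 
   q4   q8  q5 
   q5   q5  q5 
 * q6   q6  q7 
 * q7   q8  q5 
 * q8   q3  q4 
(> = start, * = accepting)

start=q0; accept=q6,q7,q8; q0-0>q1; q0-1>q2; q1-0>q3; q1-1>q4; q2-0>q1; q2-1>q5; q3-0>q6; q3-1>q7; q4-0>q8; q4-1>q5; q5-0>q5; q5-1>q5; q6-0>q6; q6-1>q7; q7-0>q8; q7-1>q5; q8-0>q3; q8-1>q4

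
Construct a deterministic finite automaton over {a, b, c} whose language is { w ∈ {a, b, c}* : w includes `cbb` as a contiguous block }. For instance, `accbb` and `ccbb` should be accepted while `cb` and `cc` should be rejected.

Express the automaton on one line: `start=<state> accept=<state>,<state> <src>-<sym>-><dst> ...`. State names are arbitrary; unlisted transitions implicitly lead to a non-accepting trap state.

States q0..q2 record the length of the longest prefix of `cbb` that matches the current input suffix. Reaching q3 means `cbb` has been seen, and we stay there forever. Accept from q3.
        a   b   c  
>  q0   q0  q0  q1 
   q1   q0  q2  q1 
   q2   q0  q3  q1 
 * q3   q3  q3  q3 
(> = start, * = accepting)

start=q0 accept=q3 q0-a->q0 q0-b->q0 q0-c->q1 q1-a->q0 q1-b->q2 q1-c->q1 q2-a->q0 q2-b->q3 q2-c->q1 q3-a->q3 q3-b->q3 q3-c->q3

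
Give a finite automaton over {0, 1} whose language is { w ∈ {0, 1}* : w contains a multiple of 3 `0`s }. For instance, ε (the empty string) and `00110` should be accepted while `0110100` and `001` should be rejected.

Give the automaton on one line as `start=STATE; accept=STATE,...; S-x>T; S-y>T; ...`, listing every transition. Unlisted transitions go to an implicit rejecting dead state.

start=q0; accept=q0; q0-0>q1; q0-1>q0; q1-0>q2; q1-1>q1; q2-0>q0; q2-1>q2

The only thing that matters is how many `0`s have appeared, reduced mod 3. Use one state per residue: q0 for 0, …, q2 for 2. Reading `0` moves to the next residue; anything else stays put. q0 is accepting.
        0   1  
>* q0   q1  q0 
   q1   q2  q1 
   q2   q0  q2 
(> = start, * = accepting)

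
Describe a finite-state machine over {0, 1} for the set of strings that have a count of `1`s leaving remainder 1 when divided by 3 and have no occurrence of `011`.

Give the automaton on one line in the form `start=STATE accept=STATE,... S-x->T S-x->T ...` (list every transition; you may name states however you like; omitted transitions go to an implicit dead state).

Handle the two conditions separately and then intersect. One (3 states) tracks the count of `1`s modulo 3; the other (4 states) tracks partial matches of the forbidden pattern `011`. Each combined state is a pair, one component from each; accept when both components accept. Minimizing collapses redundant product states.
10 states suffice.
        0   1  
>  s0   s1  s2 
   s1   s1  s3 
 * s2   s4  s5 
 * s3   s4  s6 
 * s4   s4  s7 
   s5   s8  s0 
   s6   s6  s6 
   s7   s8  s6 
   s8   s8  s9 
   s9   s1  s6 
(> = start, * = accepting)

start=s0 accept=s2,s3,s4 s0-0->s1 s0-1->s2 s1-0->s1 s1-1->s3 s2-0->s4 s2-1->s5 s3-0->s4 s3-1->s6 s4-0->s4 s4-1->s7 s5-0->s8 s5-1->s0 s6-0->s6 s6-1->s6 s7-0->s8 s7-1->s6 s8-0->s8 s8-1->s9 s9-0->s1 s9-1->s6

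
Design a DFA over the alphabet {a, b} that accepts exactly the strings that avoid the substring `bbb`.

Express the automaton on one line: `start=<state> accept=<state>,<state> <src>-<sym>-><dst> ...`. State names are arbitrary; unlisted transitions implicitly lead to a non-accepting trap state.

This is the complement of 'contains `bbb`'. Use the same substring-matching states — S0 through S3 holding how much of `bbb` has just been matched — but flip the accepting set: everything except the trap S3 accepts.
4 states suffice.
        a   b  
>* S0   S0  S1 
 * S1   S0  S2 
 * S2   S0  S3 
   S3   S3  S3 
(> = start, * = accepting)

start=S0 accept=S0,S1,S2 S0-a->S0 S0-b->S1 S1-a->S0 S1-b->S2 S2-a->S0 S2-b->S3 S3-a->S3 S3-b->S3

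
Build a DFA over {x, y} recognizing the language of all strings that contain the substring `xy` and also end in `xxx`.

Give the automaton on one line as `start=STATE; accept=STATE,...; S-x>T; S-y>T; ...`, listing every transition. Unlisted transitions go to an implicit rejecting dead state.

Build one automaton per condition and run them in lockstep. One (3 states) tracks whether and how much of `xy` has been seen; the other (4 states) tracks how much of the suffix `xxx` has currently been matched. Each combined state is a pair, one component from each; accept when both components accept.
With 8 states:
        x   y  
>  q0   q1  q0 
   q1   q2  q3 
   q2   q4  q3 
   q3   q5  q3 
   q4   q4  q3 
   q5   q6  q3 
   q6   q7  q3 
 * q7   q7  q3 
(> = start, * = accepting)

start=q0; accept=q7; q0-x>q1; q0-y>q0; q1-x>q2; q1-y>q3; q2-x>q4; q2-y>q3; q3-x>q5; q3-y>q3; q4-x>q4; q4-y>q3; q5-x>q6; q5-y>q3; q6-x>q7; q6-y>q3; q7-x>q7; q7-y>q3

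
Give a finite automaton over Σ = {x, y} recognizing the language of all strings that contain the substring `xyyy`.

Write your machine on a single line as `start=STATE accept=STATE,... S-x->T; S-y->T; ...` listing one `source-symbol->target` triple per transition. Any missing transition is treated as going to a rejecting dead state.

Track how much of `xyyy` has been matched so far: state S0 is no progress, S4 is the absorbing accept state reached once `xyyy` has occurred. Intermediate states record partial matches; on a mismatch, fall back to the longest reusable overlap.
A 5-state machine:
        x   y  
>  S0   S1  S0 
   S1   S1  S2 
   S2   S1  S3 
   S3   S1  S4 
 * S4   S4  S4 
(> = start, * = accepting)

start=S0; accept=S4; S0-x->S1; S0-y->S0; S1-x->S1; S1-y->S2; S2-x->S1; S2-y->S3; S3-x->S1; S3-y->S4; S4-x->S4; S4-y->S4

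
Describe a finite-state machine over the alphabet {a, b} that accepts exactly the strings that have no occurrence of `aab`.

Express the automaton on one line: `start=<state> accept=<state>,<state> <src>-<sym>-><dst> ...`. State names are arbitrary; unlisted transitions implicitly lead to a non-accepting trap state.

This is the complement of 'contains `aab`'. Use the same substring-matching states — q0 through q3 holding how much of `aab` has just been matched — but flip the accepting set: everything except the trap q3 accepts.
4 states suffice.
        a   b  
>* q0   q1  q0 
 * q1   q2  q0 
 * q2   q2  q3 
   q3   q3  q3 
(> = start, * = accepting)

start=q0 accept=q0,q1,q2 q0-a->q1 q0-b->q0 q1-a->q2 q1-b->q0 q2-a->q2 q2-b->q3 q3-a->q3 q3-b->q3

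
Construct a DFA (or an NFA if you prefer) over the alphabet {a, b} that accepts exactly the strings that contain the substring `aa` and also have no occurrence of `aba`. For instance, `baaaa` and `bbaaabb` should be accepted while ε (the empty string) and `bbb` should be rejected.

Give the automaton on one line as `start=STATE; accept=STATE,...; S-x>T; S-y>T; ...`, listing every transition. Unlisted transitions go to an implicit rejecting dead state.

start=s0; accept=s2,s4,s7; s0-a>s1; s0-b>s0; s1-a>s2; s1-b>s3; s2-a>s2; s2-b>s4; s3-a>s5; s3-b>s0; s4-a>s6; s4-b>s7; s5-a>s6; s5-b>s8; s6-a>s6; s6-b>s6; s7-a>s2; s7-b>s7; s8-a>s5; s8-b>s8

Handle the two conditions separately and then intersect. One (3 states) tracks whether and how much of `aa` has been seen; the other (4 states) tracks partial matches of the forbidden pattern `aba`. Each combined state is a pair, one component from each; accept when both components accept.
9 states suffice.
        a   b  
>  s0   s1  s0 
   s1   s2  s3 
 * s2   s2  s4 
   s3   s5  s0 
 * s4   s6  s7 
   s5   s6  s8 
   s6   s6  s6 
 * s7   s2  s7 
   s8   s5  s8 
(> = start, * = accepting)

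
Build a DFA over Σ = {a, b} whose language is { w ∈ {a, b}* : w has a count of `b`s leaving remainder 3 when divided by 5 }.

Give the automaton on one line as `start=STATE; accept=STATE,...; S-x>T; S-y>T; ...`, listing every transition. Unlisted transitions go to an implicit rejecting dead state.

Keep the running count of `b`s modulo 5: each `b` advances along the cycle s0 → s1 → s2 → s3 → s4 → s0 while other symbols loop. Accept at s3.
A 5-state machine:
        a   b  
>  s0   s0  s1 
   s1   s1  s2 
   s2   s2  s3 
 * s3   s3  s4 
   s4   s4  s0 
(> = start, * = accepting)

start=s0; accept=s3; s0-a>s0; s0-b>s1; s1-a>s1; s1-b>s2; s2-a>s2; s2-b>s3; s3-a>s3; s3-b>s4; s4-a>s4; s4-b>s0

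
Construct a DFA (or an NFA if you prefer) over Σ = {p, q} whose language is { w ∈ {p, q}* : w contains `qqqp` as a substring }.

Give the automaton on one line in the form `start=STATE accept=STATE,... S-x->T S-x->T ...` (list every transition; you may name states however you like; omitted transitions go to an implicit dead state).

Track how much of `qqqp` has been matched so far: state S0 is no progress, S4 is the absorbing accept state reached once `qqqp` has occurred. Intermediate states record partial matches; on a mismatch, fall back to the longest reusable overlap.
With 5 states:
        p   q  
>  S0   S0  S1 
   S1   S0  S2 
   S2   S0  S3 
   S3   S4  S3 
 * S4   S4  S4 
(> = start, * = accepting)

start=S0 accept=S4 S0-p->S0 S0-q->S1 S1-p->S0 S1-q->S2 S2-p->S0 S2-q->S3 S3-p->S4 S3-q->S3 S4-p->S4 S4-q->S4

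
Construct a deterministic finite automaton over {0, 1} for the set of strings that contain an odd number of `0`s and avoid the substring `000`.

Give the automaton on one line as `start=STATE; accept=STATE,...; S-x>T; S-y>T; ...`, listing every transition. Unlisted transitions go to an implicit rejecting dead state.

Run two small machines in parallel and take their product. The first has 2 states tracking the count of `0`s modulo 2; the second has 4 states tracking partial matches of the forbidden pattern `000`. A product state is a pair (one from each), accepting exactly when both do. Equivalent product states are then merged.
With 7 states:
       0  1 
>  A   B  A 
 * B   C  D 
   C   E  A 
 * D   F  D 
   E   E  E 
   F   G  A 
 * G   E  D 
(> = start, * = accepting)

start=A; accept=B,D,G; A-0>B; A-1>A; B-0>C; B-1>D; C-0>E; C-1>A; D-0>F; D-1>D; E-0>E; E-1>E; F-0>G; F-1>A; G-0>E; G-1>D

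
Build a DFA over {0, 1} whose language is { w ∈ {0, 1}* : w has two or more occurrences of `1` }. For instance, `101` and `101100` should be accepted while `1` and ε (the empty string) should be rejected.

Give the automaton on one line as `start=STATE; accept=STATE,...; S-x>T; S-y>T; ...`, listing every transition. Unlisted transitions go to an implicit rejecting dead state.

start=S0; accept=S2,S3; S0-0>S0; S0-1>S1; S1-0>S1; S1-1>S2; S2-0>S2; S2-1>S3; S3-0>S3; S3-1>S3

Count `1`s, saturating at 3: states S0 through S2 mean 0 through 2 `1`s seen; S3 means more than 2. Each `1` increments (capped at S3); other symbols loop. Accept from {S2, S3}.
        0   1  
>  S0   S0  S1 
   S1   S1  S2 
 * S2   S2  S3 
 * S3   S3  S3 
(> = start, * = accepting)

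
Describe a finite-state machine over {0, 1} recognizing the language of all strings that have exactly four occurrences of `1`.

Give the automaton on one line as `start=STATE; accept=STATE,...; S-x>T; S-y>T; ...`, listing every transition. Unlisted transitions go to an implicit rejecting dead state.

Only the number of `1`s matters, and only up to 5. Make a chain S0 → S1 → S2 → S3 → S4 → S5 advanced by each `1` (with S5 absorbing); every other symbol self-loops. The accepting set is {S4}.
        0   1  
>  S0   S0  S1 
   S1   S1  S2 
   S2   S2  S3 
   S3   S3  S4 
 * S4   S4  S5 
   S5   S5  S5 
(> = start, * = accepting)

start=S0; accept=S4; S0-0>S0; S0-1>S1; S1-0>S1; S1-1>S2; S2-0>S2; S2-1>S3; S3-0>S3; S3-1>S4; S4-0>S4; S4-1>S5; S5-0>S5; S5-1>S5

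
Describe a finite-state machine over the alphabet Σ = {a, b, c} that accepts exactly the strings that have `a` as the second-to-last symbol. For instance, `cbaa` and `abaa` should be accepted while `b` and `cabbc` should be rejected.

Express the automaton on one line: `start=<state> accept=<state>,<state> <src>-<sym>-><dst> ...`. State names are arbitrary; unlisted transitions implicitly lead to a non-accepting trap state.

start=S0 accept=S4,S5,S6 S0-a->S1 S0-b->S2 S0-c->S3 S1-a->S4 S1-b->S5 S1-c->S6 S2-a->S7 S2-b->S8 S2-c->S9 S3-a->S10 S3-b->S11 S3-c->S12 S4-a->S4 S4-b->S5 S4-c->S6 S5-a->S7 S5-b->S8 S5-c->S9 S6-a->S10 S6-b->S11 S6-c->S12 S7-a->S4 S7-b->S5 S7-c->S6 S8-a->S7 S8-b->S8 S8-c->S9 S9-a->S10 S9-b->S11 S9-c->S12 S10-a->S4 S10-b->S5 S10-c->S6 S11-a->S7 S11-b->S8 S11-c->S9 S12-a->S10 S12-b->S11 S12-c->S12

A DFA must remember the last 2 symbols (since which symbol is second-to-last isn't known until the input ends). Use one state per possible window of the last ≤2 symbols; accept from those whose window starts with `a`.
A 13-state machine:
          a    b    c  
>  S0     S1   S2   S3 
   S1     S4   S5   S6 
   S2     S7   S8   S9 
   S3    S10  S11  S12 
 * S4     S4   S5   S6 
 * S5     S7   S8   S9 
 * S6    S10  S11  S12 
   S7     S4   S5   S6 
   S8     S7   S8   S9 
   S9    S10  S11  S12 
   S10    S4   S5   S6 
   S11    S7   S8   S9 
   S12   S10  S11  S12 
(> = start, * = accepting)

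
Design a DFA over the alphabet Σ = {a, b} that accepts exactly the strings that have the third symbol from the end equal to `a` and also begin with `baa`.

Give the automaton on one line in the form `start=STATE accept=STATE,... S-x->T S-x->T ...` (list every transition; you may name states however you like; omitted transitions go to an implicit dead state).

start=q0 accept=q5,q6,q7,q8 q0-a->q1 q0-b->q2 q1-a->q1 q1-b->q1 q2-a->q3 q2-b->q1 q3-a->q4 q3-b->q1 q4-a->q5 q4-b->q6 q5-a->q5 q5-b->q6 q6-a->q7 q6-b->q8 q7-a->q4 q7-b->q9 q8-a->q10 q8-b->q11 q9-a->q7 q9-b->q8 q10-a->q4 q10-b->q9 q11-a->q10 q11-b->q11

Run two small machines in parallel and take their product. The first has 15 states tracking the last 3 symbols read; the second has 5 states tracking whether the input so far still matches the prefix `baa`. A product state is a pair (one from each), accepting exactly when both do. Minimizing collapses redundant product states.
          a    b  
>  q0     q1   q2 
   q1     q1   q1 
   q2     q3   q1 
   q3     q4   q1 
   q4     q5   q6 
 * q5     q5   q6 
 * q6     q7   q8 
 * q7     q4   q9 
 * q8    q10  q11 
   q9     q7   q8 
   q10    q4   q9 
   q11   q10  q11 
(> = start, * = accepting)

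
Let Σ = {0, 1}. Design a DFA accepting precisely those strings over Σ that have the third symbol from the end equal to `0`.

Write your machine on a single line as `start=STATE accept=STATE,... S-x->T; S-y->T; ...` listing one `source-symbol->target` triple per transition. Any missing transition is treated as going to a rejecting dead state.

A DFA must remember the last 3 symbols (since which symbol is third-to-last isn't known until the input ends). Use one state per possible window of the last ≤3 symbols; accept from those whose window starts with `0`.
A 15-state machine:
          0    1  
>  q0     q1   q2 
   q1     q3   q4 
   q2     q5   q6 
   q3     q7   q8 
   q4     q9  q10 
   q5    q11  q12 
   q6    q13  q14 
 * q7     q7   q8 
 * q8     q9  q10 
 * q9    q11  q12 
 * q10   q13  q14 
   q11    q7   q8 
   q12    q9  q10 
   q13   q11  q12 
   q14   q13  q14 
(> = start, * = accepting)

start=q0; accept=q7,q8,q9,q10; q0-0->q1; q0-1->q2; q1-0->q3; q1-1->q4; q2-0->q5; q2-1->q6; q3-0->q7; q3-1->q8; q4-0->q9; q4-1->q10; q5-0->q11; q5-1->q12; q6-0->q13; q6-1->q14; q7-0->q7; q7-1->q8; q8-0->q9; q8-1->q10; q9-0->q11; q9-1->q12; q10-0->q13; q10-1->q14; q11-0->q7; q11-1->q8; q12-0->q9; q12-1->q10; q13-0->q11; q13-1->q12; q14-0->q13; q14-1->q14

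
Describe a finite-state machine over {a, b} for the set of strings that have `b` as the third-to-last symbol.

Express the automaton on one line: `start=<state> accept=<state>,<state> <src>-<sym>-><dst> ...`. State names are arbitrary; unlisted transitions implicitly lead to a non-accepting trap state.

A DFA must remember the last 3 symbols (since which symbol is third-to-last isn't known until the input ends). Use one state per possible window of the last ≤3 symbols; accept from those whose window starts with `b`.
          a    b  
>  q0     q1   q2 
   q1     q3   q4 
   q2     q5   q6 
   q3     q7   q8 
   q4     q9  q10 
   q5    q11  q12 
   q6    q13  q14 
   q7     q7   q8 
   q8     q9  q10 
   q9    q11  q12 
   q10   q13  q14 
 * q11    q7   q8 
 * q12    q9  q10 
 * q13   q11  q12 
 * q14   q13  q14 
(> = start, * = accepting)

start=q0 accept=q11,q12,q13,q14 q0-a->q1 q0-b->q2 q1-a->q3 q1-b->q4 q2-a->q5 q2-b->q6 q3-a->q7 q3-b->q8 q4-a->q9 q4-b->q10 q5-a->q11 q5-b->q12 q6-a->q13 q6-b->q14 q7-a->q7 q7-b->q8 q8-a->q9 q8-b->q10 q9-a->q11 q9-b->q12 q10-a->q13 q10-b->q14 q11-a->q7 q11-b->q8 q12-a->q9 q12-b->q10 q13-a->q11 q13-b->q12 q14-a->q13 q14-b->q14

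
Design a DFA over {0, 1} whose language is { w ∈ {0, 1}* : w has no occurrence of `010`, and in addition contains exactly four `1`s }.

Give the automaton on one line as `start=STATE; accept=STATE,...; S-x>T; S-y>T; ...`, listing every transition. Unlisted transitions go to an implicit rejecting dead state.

Run two small machines in parallel and take their product. One (4 states) tracks partial matches of the forbidden pattern `010`; the other (6 states) tracks the count of `1`s, saturating at 5. Each combined state is a pair, one component from each; accept when both components accept. Equivalent product states are then merged.
          0    1  
>  S0     S1   S2 
   S1     S1   S3 
   S2     S4   S5 
   S3     S6   S5 
   S4     S4   S7 
   S5     S8   S9 
   S6     S6   S6 
   S7     S6   S9 
   S8     S8  S10 
   S9    S11  S12 
   S10    S6  S12 
   S11   S11  S13 
 * S12   S12   S6 
 * S13    S6   S6 
(> = start, * = accepting)

start=S0; accept=S12,S13; S0-0>S1; S0-1>S2; S1-0>S1; S1-1>S3; S2-0>S4; S2-1>S5; S3-0>S6; S3-1>S5; S4-0>S4; S4-1>S7; S5-0>S8; S5-1>S9; S6-0>S6; S6-1>S6; S7-0>S6; S7-1>S9; S8-0>S8; S8-1>S10; S9-0>S11; S9-1>S12; S10-0>S6; S10-1>S12; S11-0>S11; S11-1>S13; S12-0>S12; S12-1>S6; S13-0>S6; S13-1>S6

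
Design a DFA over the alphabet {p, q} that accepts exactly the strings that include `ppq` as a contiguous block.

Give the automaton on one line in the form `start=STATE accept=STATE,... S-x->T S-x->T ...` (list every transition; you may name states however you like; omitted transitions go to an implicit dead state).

Track how much of `ppq` has been matched so far: state A is no progress, D is the absorbing accept state reached once `ppq` has occurred. Intermediate states record partial matches; on a mismatch, fall back to the longest reusable overlap.
4 states suffice.
       p  q 
>  A   B  A 
   B   C  A 
   C   C  D 
 * D   D  D 
(> = start, * = accepting)

start=A accept=D A-p->B A-q->A B-p->C B-q->A C-p->C C-q->D D-p->D D-q->D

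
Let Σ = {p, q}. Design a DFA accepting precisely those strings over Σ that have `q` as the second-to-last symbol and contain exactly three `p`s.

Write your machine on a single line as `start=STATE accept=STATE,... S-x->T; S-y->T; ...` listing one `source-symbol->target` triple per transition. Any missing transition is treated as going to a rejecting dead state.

Build one automaton per condition and run them in lockstep. The first has 7 states tracking the last 2 symbols read; the second has 5 states tracking the count of `p`s, saturating at 4. A product state is a pair (one from each), accepting exactly when both do.
With 19 states:
          p    q  
>  S0     S1   S2 
   S1     S3   S4 
   S2     S5   S6 
   S3     S7   S8 
   S4     S9  S10 
   S5     S3   S4 
   S6     S5   S6 
   S7    S11  S12 
   S8    S13  S14 
   S9     S7   S8 
   S10    S9  S10 
   S11   S11  S15 
   S12   S16  S17 
 * S13   S11  S12 
   S14   S13  S14 
   S15   S16  S18 
   S16   S11  S15 
 * S17   S16  S17 
   S18   S16  S18 
(> = start, * = accepting)

start=S0; accept=S13,S17; S0-p->S1; S0-q->S2; S1-p->S3; S1-q->S4; S2-p->S5; S2-q->S6; S3-p->S7; S3-q->S8; S4-p->S9; S4-q->S10; S5-p->S3; S5-q->S4; S6-p->S5; S6-q->S6; S7-p->S11; S7-q->S12; S8-p->S13; S8-q->S14; S9-p->S7; S9-q->S8; S10-p->S9; S10-q->S10; S11-p->S11; S11-q->S15; S12-p->S16; S12-q->S17; S13-p->S11; S13-q->S12; S14-p->S13; S14-q->S14; S15-p->S16; S15-q->S18; S16-p->S11; S16-q->S15; S17-p->S16; S17-q->S17; S18-p->S16; S18-q->S18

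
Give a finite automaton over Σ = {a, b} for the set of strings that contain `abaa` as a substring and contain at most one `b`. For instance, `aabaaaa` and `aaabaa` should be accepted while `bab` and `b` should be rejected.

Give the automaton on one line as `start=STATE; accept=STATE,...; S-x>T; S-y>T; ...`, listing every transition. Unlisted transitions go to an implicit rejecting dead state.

start=S0; accept=S5; S0-a>S1; S0-b>S2; S1-a>S1; S1-b>S3; S2-a>S2; S2-b>S2; S3-a>S4; S3-b>S2; S4-a>S5; S4-b>S2; S5-a>S5; S5-b>S2

Run two small machines in parallel and take their product. One (5 states) tracks whether and how much of `abaa` has been seen; the other (3 states) tracks the count of `b`s, saturating at 2. Each combined state is a pair, one component from each; accept when both components accept. After merging equivalent states the machine shrinks.
6 states suffice.
        a   b  
>  S0   S1  S2 
   S1   S1  S3 
   S2   S2  S2 
   S3   S4  S2 
   S4   S5  S2 
 * S5   S5  S2 
(> = start, * = accepting)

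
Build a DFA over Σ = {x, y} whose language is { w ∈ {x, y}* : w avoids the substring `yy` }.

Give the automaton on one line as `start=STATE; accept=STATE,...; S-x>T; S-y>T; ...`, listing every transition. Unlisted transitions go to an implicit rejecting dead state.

This is the complement of 'contains `yy`'. Use the same substring-matching states — A through C holding how much of `yy` has just been matched — but flip the accepting set: everything except the trap C accepts.
       x  y 
>* A   A  B 
 * B   A  C 
   C   C  C 
(> = start, * = accepting)

start=A; accept=A,B; A-x>A; A-y>B; B-x>A; B-y>C; C-x>C; C-y>C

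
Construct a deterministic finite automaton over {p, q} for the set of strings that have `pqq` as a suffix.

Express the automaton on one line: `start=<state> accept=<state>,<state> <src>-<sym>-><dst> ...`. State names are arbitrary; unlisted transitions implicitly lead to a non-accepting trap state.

start=S0 accept=S3 S0-p->S1 S0-q->S0 S1-p->S1 S1-q->S2 S2-p->S1 S2-q->S3 S3-p->S1 S3-q->S0

Remember how much of `pqq` the current input suffix matches. State S0 means no match yet; S1 means the last symbol is `p`; S2 means the last 2 symbols are `pq`; S3 means the last 3 symbols are `pqq`. Only S3 accepts. On a mismatch, fall back to the longest proper suffix that is still a prefix of `pqq`.
4 states suffice.
        p   q  
>  S0   S1  S0 
   S1   S1  S2 
   S2   S1  S3 
 * S3   S1  S0 
(> = start, * = accepting)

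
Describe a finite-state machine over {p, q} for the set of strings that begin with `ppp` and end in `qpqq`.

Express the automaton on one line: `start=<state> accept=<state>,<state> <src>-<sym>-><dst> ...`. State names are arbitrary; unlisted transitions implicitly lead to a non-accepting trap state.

start=A accept=M A-p->B A-q->C B-p->D B-q->C C-p->E C-q->C D-p->F D-q->C E-p->G E-q->H F-p->F F-q->I G-p->G G-q->C H-p->E H-q->J I-p->K I-q->I J-p->E J-q->C K-p->F K-q->L L-p->K L-q->M M-p->K M-q->I

Build one automaton per condition and run them in lockstep. One (5 states) tracks whether the input so far still matches the prefix `ppp`; the other (5 states) tracks how much of the suffix `qpqq` has currently been matched. Each combined state is a pair, one component from each; accept when both components accept.
13 states suffice.
       p  q 
>  A   B  C 
   B   D  C 
   C   E  C 
   D   F  C 
   E   G  H 
   F   F  I 
   G   G  C 
   H   E  J 
   I   K  I 
   J   E  C 
   K   F  L 
   L   K  M 
 * M   K  I 
(> = start, * = accepting)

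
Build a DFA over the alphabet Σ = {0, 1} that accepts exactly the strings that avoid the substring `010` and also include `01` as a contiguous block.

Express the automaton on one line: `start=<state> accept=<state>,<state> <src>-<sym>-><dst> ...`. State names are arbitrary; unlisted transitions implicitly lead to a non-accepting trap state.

Handle the two conditions separately and then intersect. One (4 states) tracks partial matches of the forbidden pattern `010`; the other (3 states) tracks whether and how much of `01` has been seen. Each combined state is a pair, one component from each; accept when both components accept.
With 6 states:
        0   1  
>  q0   q1  q0 
   q1   q1  q2 
 * q2   q3  q4 
   q3   q3  q3 
 * q4   q5  q4 
 * q5   q5  q2 
(> = start, * = accepting)

start=q0 accept=q2,q4,q5 q0-0->q1 q0-1->q0 q1-0->q1 q1-1->q2 q2-0->q3 q2-1->q4 q3-0->q3 q3-1->q3 q4-0->q5 q4-1->q4 q5-0->q5 q5-1->q2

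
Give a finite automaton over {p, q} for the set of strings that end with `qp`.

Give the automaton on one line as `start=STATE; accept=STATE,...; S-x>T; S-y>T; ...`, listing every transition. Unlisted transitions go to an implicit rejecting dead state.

Let each state record the length of the longest suffix of the input read so far that is also a prefix of `qp`. B means the last symbol is `q`; C means the last 2 symbols are `qp`. Accept only at C, where the string currently ends in `qp`.
       p  q 
>  A   A  B 
   B   C  B 
 * C   A  B 
(> = start, * = accepting)

start=A; accept=C; A-p>A; A-q>B; B-p>C; B-q>B; C-p>A; C-q>B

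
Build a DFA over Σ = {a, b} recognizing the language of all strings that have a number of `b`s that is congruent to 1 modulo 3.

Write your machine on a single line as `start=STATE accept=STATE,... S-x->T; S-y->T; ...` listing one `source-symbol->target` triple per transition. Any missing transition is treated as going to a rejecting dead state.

The only thing that matters is how many `b`s have appeared, reduced mod 3. Use one state per residue: q0 for 0, …, q2 for 2. Reading `b` moves to the next residue; anything else stays put. q1 is accepting.
3 states suffice.
        a   b  
>  q0   q0  q1 
 * q1   q1  q2 
   q2   q2  q0 
(> = start, * = accepting)

start=q0; accept=q1; q0-a->q0; q0-b->q1; q1-a->q1; q1-b->q2; q2-a->q2; q2-b->q0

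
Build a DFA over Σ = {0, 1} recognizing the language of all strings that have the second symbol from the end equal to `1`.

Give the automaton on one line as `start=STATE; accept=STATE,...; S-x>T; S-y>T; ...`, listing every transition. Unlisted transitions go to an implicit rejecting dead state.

Because acceptance depends on a position counted from the end, the machine has to buffer the most recent 2 symbols. Make each state the string of the last up-to-2 symbols read; on input `x` shift the window left and append `x`. Accept when the buffered window has length 2 and begins with `1`.
7 states suffice.
        0   1  
>  q0   q1  q2 
   q1   q3  q4 
   q2   q5  q6 
   q3   q3  q4 
   q4   q5  q6 
 * q5   q3  q4 
 * q6   q5  q6 
(> = start, * = accepting)

start=q0; accept=q5,q6; q0-0>q1; q0-1>q2; q1-0>q3; q1-1>q4; q2-0>q5; q2-1>q6; q3-0>q3; q3-1>q4; q4-0>q5; q4-1>q6; q5-0>q3; q5-1>q4; q6-0>q5; q6-1>q6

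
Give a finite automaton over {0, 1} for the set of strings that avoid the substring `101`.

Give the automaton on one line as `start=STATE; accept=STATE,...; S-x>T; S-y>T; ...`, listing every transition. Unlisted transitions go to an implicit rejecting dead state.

This is the complement of 'contains `101`'. Use the same substring-matching states — q0 through q3 holding how much of `101` has just been matched — but flip the accepting set: everything except the trap q3 accepts.
A 4-state machine:
        0   1  
>* q0   q0  q1 
 * q1   q2  q1 
 * q2   q0  q3 
   q3   q3  q3 
(> = start, * = accepting)

start=q0; accept=q0,q1,q2; q0-0>q0; q0-1>q1; q1-0>q2; q1-1>q1; q2-0>q0; q2-1>q3; q3-0>q3; q3-1>q3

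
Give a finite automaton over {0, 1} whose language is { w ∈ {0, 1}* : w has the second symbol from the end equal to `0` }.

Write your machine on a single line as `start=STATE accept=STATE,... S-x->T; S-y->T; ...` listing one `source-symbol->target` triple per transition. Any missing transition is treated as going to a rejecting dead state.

start=s0; accept=s3,s4; s0-0->s1; s0-1->s2; s1-0->s3; s1-1->s4; s2-0->s5; s2-1->s6; s3-0->s3; s3-1->s4; s4-0->s5; s4-1->s6; s5-0->s3; s5-1->s4; s6-0->s5; s6-1->s6

A DFA must remember the last 2 symbols (since which symbol is second-to-last isn't known until the input ends). Use one state per possible window of the last ≤2 symbols; accept from those whose window starts with `0`.
A 7-state machine:
        0   1  
>  s0   s1  s2 
   s1   s3  s4 
   s2   s5  s6 
 * s3   s3  s4 
 * s4   s5  s6 
   s5   s3  s4 
   s6   s5  s6 
(> = start, * = accepting)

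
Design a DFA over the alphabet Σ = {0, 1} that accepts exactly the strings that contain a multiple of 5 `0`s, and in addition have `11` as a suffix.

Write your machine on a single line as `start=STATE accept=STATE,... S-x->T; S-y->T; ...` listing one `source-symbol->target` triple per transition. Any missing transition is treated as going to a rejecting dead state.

Run two small machines in parallel and take their product. The first has 5 states tracking the count of `0`s modulo 5; the second has 3 states tracking how much of the suffix `11` has currently been matched. A product state is a pair (one from each), accepting exactly when both do. After merging equivalent states the machine shrinks.
With 7 states:
        0   1  
>  q0   q1  q2 
   q1   q3  q1 
   q2   q1  q4 
   q3   q5  q3 
 * q4   q1  q4 
   q5   q6  q5 
   q6   q0  q6 
(> = start, * = accepting)

start=q0; accept=q4; q0-0->q1; q0-1->q2; q1-0->q3; q1-1->q1; q2-0->q1; q2-1->q4; q3-0->q5; q3-1->q3; q4-0->q1; q4-1->q4; q5-0->q6; q5-1->q5; q6-0->q0; q6-1->q6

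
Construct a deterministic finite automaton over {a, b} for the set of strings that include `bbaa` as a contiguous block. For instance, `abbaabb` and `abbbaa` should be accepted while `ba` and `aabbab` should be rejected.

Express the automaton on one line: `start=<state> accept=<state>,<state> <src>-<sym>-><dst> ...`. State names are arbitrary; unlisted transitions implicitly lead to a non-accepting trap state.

start=s0 accept=s4 s0-a->s0 s0-b->s1 s1-a->s0 s1-b->s2 s2-a->s3 s2-b->s2 s3-a->s4 s3-b->s1 s4-a->s4 s4-b->s4

States s0..s3 record the length of the longest prefix of `bbaa` that matches the current input suffix. Reaching s4 means `bbaa` has been seen, and we stay there forever. Accept from s4.
5 states suffice.
        a   b  
>  s0   s0  s1 
   s1   s0  s2 
   s2   s3  s2 
   s3   s4  s1 
 * s4   s4  s4 
(> = start, * = accepting)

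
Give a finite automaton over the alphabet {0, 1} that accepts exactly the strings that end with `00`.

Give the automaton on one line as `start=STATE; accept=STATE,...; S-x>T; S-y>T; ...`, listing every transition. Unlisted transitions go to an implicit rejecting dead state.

start=s0; accept=s2; s0-0>s1; s0-1>s0; s1-0>s2; s1-1>s0; s2-0>s2; s2-1>s0

Let each state record the length of the longest suffix of the input read so far that is also a prefix of `00`. s1 means the last symbol is `0`; s2 means the last 2 symbols are `00`. Accept only at s2, where the string currently ends in `00`.
With 3 states:
        0   1  
>  s0   s1  s0 
   s1   s2  s0 
 * s2   s2  s0 
(> = start, * = accepting)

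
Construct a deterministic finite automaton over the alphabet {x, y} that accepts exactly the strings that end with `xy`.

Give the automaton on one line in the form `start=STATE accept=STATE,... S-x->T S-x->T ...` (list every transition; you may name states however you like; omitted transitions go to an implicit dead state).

start=s0 accept=s2 s0-x->s1 s0-y->s0 s1-x->s1 s1-y->s2 s2-x->s1 s2-y->s0

Let each state record the length of the longest suffix of the input read so far that is also a prefix of `xy`. s1 means the last symbol is `x`; s2 means the last 2 symbols are `xy`. Accept only at s2, where the string currently ends in `xy`.
3 states suffice.
        x   y  
>  s0   s1  s0 
   s1   s1  s2 
 * s2   s1  s0 
(> = start, * = accepting)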